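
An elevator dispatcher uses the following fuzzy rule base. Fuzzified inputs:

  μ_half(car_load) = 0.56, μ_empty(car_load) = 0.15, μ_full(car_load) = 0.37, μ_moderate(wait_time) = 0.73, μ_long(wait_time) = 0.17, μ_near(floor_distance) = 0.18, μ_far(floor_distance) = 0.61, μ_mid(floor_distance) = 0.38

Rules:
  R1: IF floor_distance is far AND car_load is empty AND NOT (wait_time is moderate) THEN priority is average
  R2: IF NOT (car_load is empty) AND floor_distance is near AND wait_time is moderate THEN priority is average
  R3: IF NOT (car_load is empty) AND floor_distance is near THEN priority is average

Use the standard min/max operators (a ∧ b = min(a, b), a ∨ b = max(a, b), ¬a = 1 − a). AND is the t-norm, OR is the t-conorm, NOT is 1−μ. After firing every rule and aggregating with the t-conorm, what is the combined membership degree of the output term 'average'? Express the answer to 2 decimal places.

R1: far=0.61, empty=0.15, ¬moderate=1−0.73=0.27; AND[min(a, b)] → w = 0.15
R2: ¬empty=1−0.15=0.85, near=0.18, moderate=0.73; AND[min(a, b)] → w = 0.18
R3: ¬empty=1−0.15=0.85, near=0.18; AND[min(a, b)] → w = 0.18
Rules with consequent 'average': {R1, R2, R3} → strengths 0.15, 0.18, 0.18
Aggregate via t-conorm [max(a, b)]: 0.18

0.18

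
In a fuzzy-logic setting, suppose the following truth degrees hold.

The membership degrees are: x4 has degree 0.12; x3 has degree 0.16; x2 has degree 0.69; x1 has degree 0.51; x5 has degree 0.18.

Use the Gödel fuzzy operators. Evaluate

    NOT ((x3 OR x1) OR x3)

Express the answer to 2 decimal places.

x3 OR x1 = max(a, b) on (0.16, 0.51) = 0.51
(x3 OR x1) OR x3 = max(a, b) on (0.51, 0.16) = 0.51
NOT ((x3 OR x1) OR x3) = 1 − 0.51 = 0.49

0.49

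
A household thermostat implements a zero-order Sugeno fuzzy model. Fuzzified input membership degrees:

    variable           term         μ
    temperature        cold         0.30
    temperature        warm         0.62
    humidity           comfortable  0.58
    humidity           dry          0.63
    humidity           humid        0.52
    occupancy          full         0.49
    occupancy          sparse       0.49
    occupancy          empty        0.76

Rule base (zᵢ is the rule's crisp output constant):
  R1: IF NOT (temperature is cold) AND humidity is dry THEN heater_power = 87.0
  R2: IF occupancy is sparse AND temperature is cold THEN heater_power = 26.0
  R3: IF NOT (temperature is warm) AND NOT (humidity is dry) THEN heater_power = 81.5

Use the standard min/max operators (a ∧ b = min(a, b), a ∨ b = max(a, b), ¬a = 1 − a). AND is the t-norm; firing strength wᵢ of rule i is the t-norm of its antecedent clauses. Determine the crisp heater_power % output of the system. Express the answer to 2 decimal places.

71.36

R1 (z=87.0): ¬cold=1−0.30=0.70, dry=0.63; AND[min(a, b)] → w = 0.63
R2 (z=26.0): sparse=0.49, cold=0.30; AND[min(a, b)] → w = 0.30
R3 (z=81.5): ¬warm=1−0.62=0.38, ¬dry=1−0.63=0.37; AND[min(a, b)] → w = 0.37
Weighted average = (0.63·87.0 + 0.30·26.0 + 0.37·81.5) / (0.63 + 0.30 + 0.37)
  = 92.7650 / 1.3000 = 71.36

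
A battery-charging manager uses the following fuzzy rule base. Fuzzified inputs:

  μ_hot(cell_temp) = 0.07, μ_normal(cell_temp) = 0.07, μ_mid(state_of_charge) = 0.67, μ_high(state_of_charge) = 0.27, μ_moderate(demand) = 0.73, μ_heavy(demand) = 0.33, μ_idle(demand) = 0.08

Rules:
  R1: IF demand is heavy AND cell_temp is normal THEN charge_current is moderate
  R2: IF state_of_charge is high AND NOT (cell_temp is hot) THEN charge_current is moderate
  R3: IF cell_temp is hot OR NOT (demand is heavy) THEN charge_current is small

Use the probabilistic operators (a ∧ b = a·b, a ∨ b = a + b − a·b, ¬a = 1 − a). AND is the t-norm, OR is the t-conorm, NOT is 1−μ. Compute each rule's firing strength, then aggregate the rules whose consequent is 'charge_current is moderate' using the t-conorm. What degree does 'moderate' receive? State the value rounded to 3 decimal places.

0.268

R1: heavy=0.33, normal=0.07; AND[a·b] → w = 0.0231
R2: high=0.27, ¬hot=1−0.07=0.93; AND[a·b] → w = 0.2511
R3: hot=0.07, ¬heavy=1−0.33=0.67; OR[a + b − a·b] → w = 0.6931
Rules with consequent 'moderate': {R1, R2} → strengths 0.0231, 0.2511
Aggregate via t-conorm [a + b − a·b]: 0.2684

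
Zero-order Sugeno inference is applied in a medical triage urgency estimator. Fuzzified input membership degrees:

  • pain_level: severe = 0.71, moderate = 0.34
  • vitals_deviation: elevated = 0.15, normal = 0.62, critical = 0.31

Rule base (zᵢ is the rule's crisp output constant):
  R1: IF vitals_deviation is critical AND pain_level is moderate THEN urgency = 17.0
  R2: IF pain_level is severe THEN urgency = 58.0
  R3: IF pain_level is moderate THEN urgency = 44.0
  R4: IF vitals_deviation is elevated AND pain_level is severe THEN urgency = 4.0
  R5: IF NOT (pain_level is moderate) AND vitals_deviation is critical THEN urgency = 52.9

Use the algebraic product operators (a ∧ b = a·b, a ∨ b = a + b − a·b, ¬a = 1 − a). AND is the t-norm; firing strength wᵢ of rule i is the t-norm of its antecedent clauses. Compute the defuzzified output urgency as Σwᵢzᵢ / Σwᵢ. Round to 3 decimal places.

R1 (z=17.0): critical=0.31, moderate=0.34; AND[a·b] → w = 0.1054
R2 (z=58.0): severe=0.71 → w = 0.7100
R3 (z=44.0): moderate=0.34 → w = 0.3400
R4 (z=4.0): elevated=0.15, severe=0.71; AND[a·b] → w = 0.1065
R5 (z=52.9): ¬moderate=1−0.34=0.66, critical=0.31; AND[a·b] → w = 0.2046
Weighted average = (0.1054·17.0 + 0.7100·58.0 + 0.3400·44.0 + 0.1065·4.0 + 0.2046·52.9) / (0.1054 + 0.7100 + 0.3400 + 0.1065 + 0.2046)
  = 69.1811 / 1.4665 = 47.174

47.174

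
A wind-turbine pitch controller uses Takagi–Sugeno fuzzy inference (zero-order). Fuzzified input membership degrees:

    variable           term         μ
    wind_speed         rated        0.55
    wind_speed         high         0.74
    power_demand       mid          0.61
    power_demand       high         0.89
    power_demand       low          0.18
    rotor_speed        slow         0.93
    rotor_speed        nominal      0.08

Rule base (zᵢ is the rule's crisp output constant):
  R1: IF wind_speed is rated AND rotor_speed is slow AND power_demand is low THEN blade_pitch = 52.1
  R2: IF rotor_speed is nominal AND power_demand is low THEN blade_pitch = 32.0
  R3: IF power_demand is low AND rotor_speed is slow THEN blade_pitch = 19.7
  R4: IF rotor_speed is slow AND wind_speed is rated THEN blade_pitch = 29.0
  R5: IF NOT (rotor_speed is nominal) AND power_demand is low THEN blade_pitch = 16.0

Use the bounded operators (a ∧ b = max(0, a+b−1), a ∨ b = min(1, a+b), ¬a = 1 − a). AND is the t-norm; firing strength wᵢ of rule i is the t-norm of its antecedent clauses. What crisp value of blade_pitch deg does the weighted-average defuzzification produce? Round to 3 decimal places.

R1 (z=52.1): rated=0.55, slow=0.93, low=0.18; AND[max(0, a+b−1)] → w = 0.00
R2 (z=32.0): nominal=0.08, low=0.18; AND[max(0, a+b−1)] → w = 0.00
R3 (z=19.7): low=0.18, slow=0.93; AND[max(0, a+b−1)] → w = 0.11
R4 (z=29.0): slow=0.93, rated=0.55; AND[max(0, a+b−1)] → w = 0.48
R5 (z=16.0): ¬nominal=1−0.08=0.92, low=0.18; AND[max(0, a+b−1)] → w = 0.10
Weighted average = (0.00·52.1 + 0.00·32.0 + 0.11·19.7 + 0.48·29.0 + 0.10·16.0) / (0.00 + 0.00 + 0.11 + 0.48 + 0.10)
  = 17.6870 / 0.6900 = 25.633

25.633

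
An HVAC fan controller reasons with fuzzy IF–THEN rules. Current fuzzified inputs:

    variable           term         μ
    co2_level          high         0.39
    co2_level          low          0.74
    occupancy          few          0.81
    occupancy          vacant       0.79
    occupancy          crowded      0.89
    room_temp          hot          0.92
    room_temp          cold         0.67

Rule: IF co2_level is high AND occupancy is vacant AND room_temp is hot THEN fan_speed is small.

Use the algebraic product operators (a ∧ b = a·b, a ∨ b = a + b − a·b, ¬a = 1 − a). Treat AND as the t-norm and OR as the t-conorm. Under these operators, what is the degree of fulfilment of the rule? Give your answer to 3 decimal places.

firing strength: high=0.39, vacant=0.79, hot=0.92; AND[a·b] → w = 0.2835

0.283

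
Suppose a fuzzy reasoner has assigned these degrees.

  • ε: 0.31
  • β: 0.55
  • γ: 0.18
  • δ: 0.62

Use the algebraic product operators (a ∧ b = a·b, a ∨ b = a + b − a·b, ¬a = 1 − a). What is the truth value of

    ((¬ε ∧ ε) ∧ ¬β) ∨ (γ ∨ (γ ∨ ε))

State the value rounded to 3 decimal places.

0.581

¬ε = 1 − 0.3100 = 0.6900
¬ε ∧ ε = a·b on (0.6900, 0.3100) = 0.2139
¬β = 1 − 0.5500 = 0.4500
(¬ε ∧ ε) ∧ ¬β = a·b on (0.2139, 0.4500) = 0.0963
γ ∨ ε = a + b − a·b on (0.1800, 0.3100) = 0.4342
γ ∨ (γ ∨ ε) = a + b − a·b on (0.1800, 0.4342) = 0.5360
((¬ε ∧ ε) ∧ ¬β) ∨ (γ ∨ (γ ∨ ε)) = a + b − a·b on (0.0963, 0.5360) = 0.5807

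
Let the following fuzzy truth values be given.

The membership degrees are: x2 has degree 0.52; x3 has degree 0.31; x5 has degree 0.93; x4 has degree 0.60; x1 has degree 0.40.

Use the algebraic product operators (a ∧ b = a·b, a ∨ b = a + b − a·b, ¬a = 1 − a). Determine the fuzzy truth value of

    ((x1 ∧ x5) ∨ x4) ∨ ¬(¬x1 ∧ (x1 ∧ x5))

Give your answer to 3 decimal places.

0.944

x1 ∧ x5 = a·b on (0.4000, 0.9300) = 0.3720
(x1 ∧ x5) ∨ x4 = a + b − a·b on (0.3720, 0.6000) = 0.7488
¬x1 = 1 − 0.4000 = 0.6000
x1 ∧ x5 = a·b on (0.4000, 0.9300) = 0.3720
¬x1 ∧ (x1 ∧ x5) = a·b on (0.6000, 0.3720) = 0.2232
¬(¬x1 ∧ (x1 ∧ x5)) = 1 − 0.2232 = 0.7768
((x1 ∧ x5) ∨ x4) ∨ ¬(¬x1 ∧ (x1 ∧ x5)) = a + b − a·b on (0.7488, 0.7768) = 0.9439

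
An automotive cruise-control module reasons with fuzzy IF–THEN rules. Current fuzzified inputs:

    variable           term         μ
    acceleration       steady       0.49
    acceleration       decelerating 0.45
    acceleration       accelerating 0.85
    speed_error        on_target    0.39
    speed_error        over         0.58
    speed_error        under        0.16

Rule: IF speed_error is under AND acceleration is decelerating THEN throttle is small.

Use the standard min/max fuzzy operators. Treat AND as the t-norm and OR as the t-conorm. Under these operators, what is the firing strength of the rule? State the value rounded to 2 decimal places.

firing strength: under=0.16, decelerating=0.45; AND[min(a, b)] → w = 0.16

0.16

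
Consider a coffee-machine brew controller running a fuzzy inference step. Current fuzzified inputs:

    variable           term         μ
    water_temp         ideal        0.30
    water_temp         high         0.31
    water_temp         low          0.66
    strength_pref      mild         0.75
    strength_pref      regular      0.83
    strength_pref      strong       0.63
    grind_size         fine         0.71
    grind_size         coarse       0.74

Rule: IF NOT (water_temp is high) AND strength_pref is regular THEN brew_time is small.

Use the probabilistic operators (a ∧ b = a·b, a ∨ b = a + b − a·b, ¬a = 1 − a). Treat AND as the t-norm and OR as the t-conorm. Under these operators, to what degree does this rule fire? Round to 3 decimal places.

firing strength: ¬high=1−0.31=0.69, regular=0.83; AND[a·b] → w = 0.5727

0.573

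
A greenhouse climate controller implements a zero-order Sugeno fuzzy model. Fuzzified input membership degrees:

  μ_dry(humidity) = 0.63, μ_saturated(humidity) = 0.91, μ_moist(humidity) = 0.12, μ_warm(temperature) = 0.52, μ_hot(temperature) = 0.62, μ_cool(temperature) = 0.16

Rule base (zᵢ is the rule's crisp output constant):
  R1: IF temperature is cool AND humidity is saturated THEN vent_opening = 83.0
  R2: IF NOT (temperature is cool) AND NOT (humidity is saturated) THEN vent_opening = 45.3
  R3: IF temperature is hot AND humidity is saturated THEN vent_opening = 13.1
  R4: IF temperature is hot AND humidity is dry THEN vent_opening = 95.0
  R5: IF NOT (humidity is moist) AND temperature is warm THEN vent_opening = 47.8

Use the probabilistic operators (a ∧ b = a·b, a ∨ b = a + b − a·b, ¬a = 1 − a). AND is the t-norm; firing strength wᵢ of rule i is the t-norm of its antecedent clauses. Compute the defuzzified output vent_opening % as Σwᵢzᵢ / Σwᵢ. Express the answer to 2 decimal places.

R1 (z=83.0): cool=0.16, saturated=0.91; AND[a·b] → w = 0.1456
R2 (z=45.3): ¬cool=1−0.16=0.84, ¬saturated=1−0.91=0.09; AND[a·b] → w = 0.0756
R3 (z=13.1): hot=0.62, saturated=0.91; AND[a·b] → w = 0.5642
R4 (z=95.0): hot=0.62, dry=0.63; AND[a·b] → w = 0.3906
R5 (z=47.8): ¬moist=1−0.12=0.88, warm=0.52; AND[a·b] → w = 0.4576
Weighted average = (0.1456·83.0 + 0.0756·45.3 + 0.5642·13.1 + 0.3906·95.0 + 0.4576·47.8) / (0.1456 + 0.0756 + 0.5642 + 0.3906 + 0.4576)
  = 81.8808 / 1.6336 = 50.12

50.12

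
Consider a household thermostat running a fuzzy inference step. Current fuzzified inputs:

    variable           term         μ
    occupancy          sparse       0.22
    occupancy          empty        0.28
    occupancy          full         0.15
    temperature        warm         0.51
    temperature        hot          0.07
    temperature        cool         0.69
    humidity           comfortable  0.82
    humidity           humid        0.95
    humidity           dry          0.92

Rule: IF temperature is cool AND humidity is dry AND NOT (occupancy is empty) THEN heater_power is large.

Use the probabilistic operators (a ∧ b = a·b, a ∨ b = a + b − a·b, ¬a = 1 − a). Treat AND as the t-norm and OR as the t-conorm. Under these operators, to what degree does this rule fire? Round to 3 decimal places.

0.457

firing strength: cool=0.69, dry=0.92, ¬empty=1−0.28=0.72; AND[a·b] → w = 0.4571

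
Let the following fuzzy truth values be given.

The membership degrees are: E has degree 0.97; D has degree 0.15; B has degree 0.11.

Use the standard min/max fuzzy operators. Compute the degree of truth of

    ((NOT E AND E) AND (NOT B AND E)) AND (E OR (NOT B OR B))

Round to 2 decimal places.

0.03

NOT E = 1 − 0.97 = 0.03
NOT E AND E = min(a, b) on (0.03, 0.97) = 0.03
NOT B = 1 − 0.11 = 0.89
NOT B AND E = min(a, b) on (0.89, 0.97) = 0.89
(NOT E AND E) AND (NOT B AND E) = min(a, b) on (0.03, 0.89) = 0.03
NOT B = 1 − 0.11 = 0.89
NOT B OR B = max(a, b) on (0.89, 0.11) = 0.89
E OR (NOT B OR B) = max(a, b) on (0.97, 0.89) = 0.97
((NOT E AND E) AND (NOT B AND E)) AND (E OR (NOT B OR B)) = min(a, b) on (0.03, 0.97) = 0.03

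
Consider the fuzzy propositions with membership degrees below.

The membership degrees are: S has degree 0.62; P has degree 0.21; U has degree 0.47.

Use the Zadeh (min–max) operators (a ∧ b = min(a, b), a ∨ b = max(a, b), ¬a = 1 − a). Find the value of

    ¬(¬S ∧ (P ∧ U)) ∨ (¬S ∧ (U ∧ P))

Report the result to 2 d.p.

¬S = 1 − 0.62 = 0.38
P ∧ U = min(a, b) on (0.21, 0.47) = 0.21
¬S ∧ (P ∧ U) = min(a, b) on (0.38, 0.21) = 0.21
¬(¬S ∧ (P ∧ U)) = 1 − 0.21 = 0.79
¬S = 1 − 0.62 = 0.38
U ∧ P = min(a, b) on (0.47, 0.21) = 0.21
¬S ∧ (U ∧ P) = min(a, b) on (0.38, 0.21) = 0.21
¬(¬S ∧ (P ∧ U)) ∨ (¬S ∧ (U ∧ P)) = max(a, b) on (0.79, 0.21) = 0.79

0.79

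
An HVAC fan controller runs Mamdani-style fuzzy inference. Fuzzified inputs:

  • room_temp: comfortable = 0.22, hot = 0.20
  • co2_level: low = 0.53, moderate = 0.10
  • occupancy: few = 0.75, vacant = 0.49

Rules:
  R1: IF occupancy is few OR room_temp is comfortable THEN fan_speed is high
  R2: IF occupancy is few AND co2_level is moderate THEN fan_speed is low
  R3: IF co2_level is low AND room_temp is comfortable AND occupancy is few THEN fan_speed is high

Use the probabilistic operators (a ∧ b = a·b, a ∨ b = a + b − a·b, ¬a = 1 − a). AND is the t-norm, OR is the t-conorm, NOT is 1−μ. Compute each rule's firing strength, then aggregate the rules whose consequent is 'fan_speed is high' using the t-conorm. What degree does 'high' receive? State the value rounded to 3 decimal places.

0.822

R1: few=0.75, comfortable=0.22; OR[a + b − a·b] → w = 0.8050
R2: few=0.75, moderate=0.10; AND[a·b] → w = 0.0750
R3: low=0.53, comfortable=0.22, few=0.75; AND[a·b] → w = 0.0874
Rules with consequent 'high': {R1, R3} → strengths 0.8050, 0.0874
Aggregate via t-conorm [a + b − a·b]: 0.8221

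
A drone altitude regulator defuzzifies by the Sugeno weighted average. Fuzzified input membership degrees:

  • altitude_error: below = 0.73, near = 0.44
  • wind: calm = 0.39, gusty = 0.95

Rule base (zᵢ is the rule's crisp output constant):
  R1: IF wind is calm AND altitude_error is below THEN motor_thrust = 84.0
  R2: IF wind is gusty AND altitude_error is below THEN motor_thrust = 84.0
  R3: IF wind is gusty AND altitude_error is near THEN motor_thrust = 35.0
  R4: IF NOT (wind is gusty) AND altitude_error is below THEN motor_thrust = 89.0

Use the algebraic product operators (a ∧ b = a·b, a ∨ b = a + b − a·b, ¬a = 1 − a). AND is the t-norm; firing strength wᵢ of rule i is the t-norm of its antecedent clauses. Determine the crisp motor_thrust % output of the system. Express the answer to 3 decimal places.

69.831

R1 (z=84.0): calm=0.39, below=0.73; AND[a·b] → w = 0.2847
R2 (z=84.0): gusty=0.95, below=0.73; AND[a·b] → w = 0.6935
R3 (z=35.0): gusty=0.95, near=0.44; AND[a·b] → w = 0.4180
R4 (z=89.0): ¬gusty=1−0.95=0.05, below=0.73; AND[a·b] → w = 0.0365
Weighted average = (0.2847·84.0 + 0.6935·84.0 + 0.4180·35.0 + 0.0365·89.0) / (0.2847 + 0.6935 + 0.4180 + 0.0365)
  = 100.0473 / 1.4327 = 69.831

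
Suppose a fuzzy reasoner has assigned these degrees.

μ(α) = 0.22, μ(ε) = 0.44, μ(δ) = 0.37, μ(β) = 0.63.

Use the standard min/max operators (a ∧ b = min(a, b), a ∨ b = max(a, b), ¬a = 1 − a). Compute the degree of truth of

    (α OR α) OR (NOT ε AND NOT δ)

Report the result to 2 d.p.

α OR α = max(a, b) on (0.22, 0.22) = 0.22
NOT ε = 1 − 0.44 = 0.56
NOT δ = 1 − 0.37 = 0.63
NOT ε AND NOT δ = min(a, b) on (0.56, 0.63) = 0.56
(α OR α) OR (NOT ε AND NOT δ) = max(a, b) on (0.22, 0.56) = 0.56

0.56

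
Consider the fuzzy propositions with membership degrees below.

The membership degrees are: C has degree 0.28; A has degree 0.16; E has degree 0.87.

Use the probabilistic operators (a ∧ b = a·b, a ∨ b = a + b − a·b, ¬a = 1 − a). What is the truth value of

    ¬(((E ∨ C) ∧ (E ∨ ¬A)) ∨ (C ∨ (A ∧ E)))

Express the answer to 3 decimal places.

E ∨ C = a + b − a·b on (0.8700, 0.2800) = 0.9064
¬A = 1 − 0.1600 = 0.8400
E ∨ ¬A = a + b − a·b on (0.8700, 0.8400) = 0.9792
(E ∨ C) ∧ (E ∨ ¬A) = a·b on (0.9064, 0.9792) = 0.8875
A ∧ E = a·b on (0.1600, 0.8700) = 0.1392
C ∨ (A ∧ E) = a + b − a·b on (0.2800, 0.1392) = 0.3802
((E ∨ C) ∧ (E ∨ ¬A)) ∨ (C ∨ (A ∧ E)) = a + b − a·b on (0.8875, 0.3802) = 0.9303
¬(((E ∨ C) ∧ (E ∨ ¬A)) ∨ (C ∨ (A ∧ E))) = 1 − 0.9303 = 0.0697

0.070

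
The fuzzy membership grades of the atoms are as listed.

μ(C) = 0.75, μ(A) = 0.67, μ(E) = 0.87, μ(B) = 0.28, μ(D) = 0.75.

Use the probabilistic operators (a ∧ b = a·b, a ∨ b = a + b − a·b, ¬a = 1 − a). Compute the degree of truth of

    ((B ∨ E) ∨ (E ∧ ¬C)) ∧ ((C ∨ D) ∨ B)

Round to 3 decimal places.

B ∨ E = a + b − a·b on (0.2800, 0.8700) = 0.9064
¬C = 1 − 0.7500 = 0.2500
E ∧ ¬C = a·b on (0.8700, 0.2500) = 0.2175
(B ∨ E) ∨ (E ∧ ¬C) = a + b − a·b on (0.9064, 0.2175) = 0.9268
C ∨ D = a + b − a·b on (0.7500, 0.7500) = 0.9375
(C ∨ D) ∨ B = a + b − a·b on (0.9375, 0.2800) = 0.9550
((B ∨ E) ∨ (E ∧ ¬C)) ∧ ((C ∨ D) ∨ B) = a·b on (0.9268, 0.9550) = 0.8851

0.885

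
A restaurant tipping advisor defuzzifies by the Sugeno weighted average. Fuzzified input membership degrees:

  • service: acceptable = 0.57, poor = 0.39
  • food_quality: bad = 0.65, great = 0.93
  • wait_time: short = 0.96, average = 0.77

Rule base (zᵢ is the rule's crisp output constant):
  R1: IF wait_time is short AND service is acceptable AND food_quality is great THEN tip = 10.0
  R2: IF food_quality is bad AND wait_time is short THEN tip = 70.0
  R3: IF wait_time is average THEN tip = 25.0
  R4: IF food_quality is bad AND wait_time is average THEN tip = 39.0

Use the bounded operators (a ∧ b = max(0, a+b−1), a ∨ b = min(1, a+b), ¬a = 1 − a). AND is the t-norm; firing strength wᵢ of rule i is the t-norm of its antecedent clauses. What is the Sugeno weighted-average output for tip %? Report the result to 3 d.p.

R1 (z=10.0): short=0.96, acceptable=0.57, great=0.93; AND[max(0, a+b−1)] → w = 0.46
R2 (z=70.0): bad=0.65, short=0.96; AND[max(0, a+b−1)] → w = 0.61
R3 (z=25.0): average=0.77 → w = 0.77
R4 (z=39.0): bad=0.65, average=0.77; AND[max(0, a+b−1)] → w = 0.42
Weighted average = (0.46·10.0 + 0.61·70.0 + 0.77·25.0 + 0.42·39.0) / (0.46 + 0.61 + 0.77 + 0.42)
  = 82.9300 / 2.2600 = 36.695

36.695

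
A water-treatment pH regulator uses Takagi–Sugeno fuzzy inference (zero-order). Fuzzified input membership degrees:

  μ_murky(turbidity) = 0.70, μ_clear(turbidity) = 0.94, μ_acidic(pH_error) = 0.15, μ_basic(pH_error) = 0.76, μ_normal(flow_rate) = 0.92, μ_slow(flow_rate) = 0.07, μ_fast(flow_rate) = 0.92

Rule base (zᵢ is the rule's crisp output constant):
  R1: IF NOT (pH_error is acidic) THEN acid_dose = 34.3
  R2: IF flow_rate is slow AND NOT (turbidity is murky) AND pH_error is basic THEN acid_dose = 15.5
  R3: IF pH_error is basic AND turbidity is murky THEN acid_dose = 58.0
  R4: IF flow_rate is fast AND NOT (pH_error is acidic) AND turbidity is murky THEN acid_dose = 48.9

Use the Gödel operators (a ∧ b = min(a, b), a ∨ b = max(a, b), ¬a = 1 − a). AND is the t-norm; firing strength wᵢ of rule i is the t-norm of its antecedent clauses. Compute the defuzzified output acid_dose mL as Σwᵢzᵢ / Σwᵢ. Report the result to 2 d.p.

45.29

R1 (z=34.3): ¬acidic=1−0.15=0.85 → w = 0.85
R2 (z=15.5): slow=0.07, ¬murky=1−0.70=0.30, basic=0.76; AND[min(a, b)] → w = 0.07
R3 (z=58.0): basic=0.76, murky=0.70; AND[min(a, b)] → w = 0.70
R4 (z=48.9): fast=0.92, ¬acidic=1−0.15=0.85, murky=0.70; AND[min(a, b)] → w = 0.70
Weighted average = (0.85·34.3 + 0.07·15.5 + 0.70·58.0 + 0.70·48.9) / (0.85 + 0.07 + 0.70 + 0.70)
  = 105.0700 / 2.3200 = 45.29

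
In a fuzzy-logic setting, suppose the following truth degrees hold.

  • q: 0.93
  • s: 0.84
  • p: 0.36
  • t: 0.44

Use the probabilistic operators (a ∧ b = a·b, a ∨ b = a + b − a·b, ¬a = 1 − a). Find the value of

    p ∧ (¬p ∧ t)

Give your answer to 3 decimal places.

0.101

¬p = 1 − 0.3600 = 0.6400
¬p ∧ t = a·b on (0.6400, 0.4400) = 0.2816
p ∧ (¬p ∧ t) = a·b on (0.3600, 0.2816) = 0.1014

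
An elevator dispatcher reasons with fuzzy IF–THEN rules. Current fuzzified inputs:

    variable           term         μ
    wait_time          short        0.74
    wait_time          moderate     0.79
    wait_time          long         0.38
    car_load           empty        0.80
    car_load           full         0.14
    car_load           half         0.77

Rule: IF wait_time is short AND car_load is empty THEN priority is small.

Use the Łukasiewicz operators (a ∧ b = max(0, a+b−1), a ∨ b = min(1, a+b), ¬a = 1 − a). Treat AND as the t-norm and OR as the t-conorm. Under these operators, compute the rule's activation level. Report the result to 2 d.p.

firing strength: short=0.74, empty=0.80; AND[max(0, a+b−1)] → w = 0.54

0.54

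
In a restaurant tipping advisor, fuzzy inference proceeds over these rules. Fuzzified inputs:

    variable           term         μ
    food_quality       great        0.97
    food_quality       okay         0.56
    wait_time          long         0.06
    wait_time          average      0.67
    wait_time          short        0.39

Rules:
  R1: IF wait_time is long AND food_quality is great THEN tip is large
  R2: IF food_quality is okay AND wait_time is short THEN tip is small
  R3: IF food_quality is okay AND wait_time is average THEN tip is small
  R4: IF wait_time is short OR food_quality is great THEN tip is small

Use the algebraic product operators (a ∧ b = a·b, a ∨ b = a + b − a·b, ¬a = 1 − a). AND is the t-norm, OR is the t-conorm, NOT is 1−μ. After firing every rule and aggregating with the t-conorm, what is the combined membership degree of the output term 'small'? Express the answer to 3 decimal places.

R1: long=0.06, great=0.97; AND[a·b] → w = 0.0582
R2: okay=0.56, short=0.39; AND[a·b] → w = 0.2184
R3: okay=0.56, average=0.67; AND[a·b] → w = 0.3752
R4: short=0.39, great=0.97; OR[a + b − a·b] → w = 0.9817
Rules with consequent 'small': {R2, R3, R4} → strengths 0.2184, 0.3752, 0.9817
Aggregate via t-conorm [a + b − a·b]: 0.9911

0.991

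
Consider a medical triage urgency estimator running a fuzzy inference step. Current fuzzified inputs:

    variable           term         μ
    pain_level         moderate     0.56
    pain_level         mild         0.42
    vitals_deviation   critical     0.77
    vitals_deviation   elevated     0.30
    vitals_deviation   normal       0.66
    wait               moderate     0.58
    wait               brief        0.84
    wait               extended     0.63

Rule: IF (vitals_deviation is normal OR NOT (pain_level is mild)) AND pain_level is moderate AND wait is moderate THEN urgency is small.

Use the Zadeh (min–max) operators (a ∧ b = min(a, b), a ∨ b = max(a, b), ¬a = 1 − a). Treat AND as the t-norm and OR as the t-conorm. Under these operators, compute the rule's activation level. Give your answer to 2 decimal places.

0.56

firing strength: (normal=0.66 OR ¬mild=1−0.42=0.58) = 0.66; AND[min(a, b)] with moderate=0.56, moderate=0.58 → w = 0.56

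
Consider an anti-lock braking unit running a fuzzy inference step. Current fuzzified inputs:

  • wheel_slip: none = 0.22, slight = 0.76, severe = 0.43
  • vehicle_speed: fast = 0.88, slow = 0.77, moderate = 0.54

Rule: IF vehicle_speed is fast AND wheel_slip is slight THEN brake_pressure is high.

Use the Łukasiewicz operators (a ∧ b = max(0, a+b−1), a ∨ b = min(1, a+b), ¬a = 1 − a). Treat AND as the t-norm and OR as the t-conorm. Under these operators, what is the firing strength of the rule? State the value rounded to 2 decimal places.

firing strength: fast=0.88, slight=0.76; AND[max(0, a+b−1)] → w = 0.64

0.64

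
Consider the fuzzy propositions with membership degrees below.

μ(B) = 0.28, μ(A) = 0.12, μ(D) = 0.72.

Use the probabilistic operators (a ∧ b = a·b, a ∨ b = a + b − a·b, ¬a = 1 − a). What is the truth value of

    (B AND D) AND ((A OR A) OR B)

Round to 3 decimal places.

0.089

B AND D = a·b on (0.2800, 0.7200) = 0.2016
A OR A = a + b − a·b on (0.1200, 0.1200) = 0.2256
(A OR A) OR B = a + b − a·b on (0.2256, 0.2800) = 0.4424
(B AND D) AND ((A OR A) OR B) = a·b on (0.2016, 0.4424) = 0.0892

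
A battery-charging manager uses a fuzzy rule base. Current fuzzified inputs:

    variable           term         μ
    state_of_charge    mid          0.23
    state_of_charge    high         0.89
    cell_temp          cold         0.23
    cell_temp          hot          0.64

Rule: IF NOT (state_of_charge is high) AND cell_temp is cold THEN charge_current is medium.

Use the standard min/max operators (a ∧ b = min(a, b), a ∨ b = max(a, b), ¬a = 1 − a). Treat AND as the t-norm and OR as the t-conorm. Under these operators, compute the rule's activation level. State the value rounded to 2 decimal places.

0.11

firing strength: ¬high=1−0.89=0.11, cold=0.23; AND[min(a, b)] → w = 0.11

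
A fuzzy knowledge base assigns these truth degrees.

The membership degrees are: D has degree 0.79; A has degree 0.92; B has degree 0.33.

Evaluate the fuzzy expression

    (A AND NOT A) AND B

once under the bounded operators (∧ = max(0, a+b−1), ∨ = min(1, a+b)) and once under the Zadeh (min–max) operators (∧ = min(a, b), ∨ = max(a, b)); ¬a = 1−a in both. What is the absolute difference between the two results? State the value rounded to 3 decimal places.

0.080

Under bounded:
  NOT A = 1 − 0.92 = 0.08
  A AND NOT A = max(0, a+b−1) on (0.92, 0.08) = 0.00
  (A AND NOT A) AND B = max(0, a+b−1) on (0.00, 0.33) = 0.00
  → value = 0.0000
Under Zadeh (min–max):
  NOT A = 1 − 0.92 = 0.08
  A AND NOT A = min(a, b) on (0.92, 0.08) = 0.08
  (A AND NOT A) AND B = min(a, b) on (0.08, 0.33) = 0.08
  → value = 0.0800
|0.0000 − 0.0800| = 0.080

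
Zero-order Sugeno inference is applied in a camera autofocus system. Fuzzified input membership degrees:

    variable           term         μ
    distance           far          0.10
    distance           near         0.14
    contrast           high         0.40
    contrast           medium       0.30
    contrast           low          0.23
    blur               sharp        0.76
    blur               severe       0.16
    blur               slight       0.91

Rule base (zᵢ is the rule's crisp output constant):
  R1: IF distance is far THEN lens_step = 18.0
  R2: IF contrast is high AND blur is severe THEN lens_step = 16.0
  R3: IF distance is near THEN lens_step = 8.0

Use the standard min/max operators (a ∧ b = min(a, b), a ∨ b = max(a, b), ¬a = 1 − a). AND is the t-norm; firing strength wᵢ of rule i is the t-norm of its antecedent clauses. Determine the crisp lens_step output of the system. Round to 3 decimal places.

13.700

R1 (z=18.0): far=0.10 → w = 0.10
R2 (z=16.0): high=0.40, severe=0.16; AND[min(a, b)] → w = 0.16
R3 (z=8.0): near=0.14 → w = 0.14
Weighted average = (0.10·18.0 + 0.16·16.0 + 0.14·8.0) / (0.10 + 0.16 + 0.14)
  = 5.4800 / 0.4000 = 13.700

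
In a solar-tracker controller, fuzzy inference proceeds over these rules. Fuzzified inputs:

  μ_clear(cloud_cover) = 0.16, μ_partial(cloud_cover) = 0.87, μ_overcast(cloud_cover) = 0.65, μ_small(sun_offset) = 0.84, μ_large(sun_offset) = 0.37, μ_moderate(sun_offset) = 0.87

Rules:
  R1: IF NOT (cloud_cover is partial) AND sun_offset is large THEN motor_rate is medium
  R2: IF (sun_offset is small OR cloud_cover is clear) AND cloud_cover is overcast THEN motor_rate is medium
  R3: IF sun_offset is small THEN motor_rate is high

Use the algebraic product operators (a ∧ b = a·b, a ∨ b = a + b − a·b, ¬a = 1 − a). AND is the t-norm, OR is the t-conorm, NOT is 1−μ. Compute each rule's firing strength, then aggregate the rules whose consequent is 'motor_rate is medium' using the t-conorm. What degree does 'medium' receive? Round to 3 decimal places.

R1: ¬partial=1−0.87=0.13, large=0.37; AND[a·b] → w = 0.0481
R2: (small=0.84 OR clear=0.16) = 0.8656; AND[a·b] with overcast=0.65 → w = 0.5626
R3: small=0.84 → w = 0.8400
Rules with consequent 'medium': {R1, R2} → strengths 0.0481, 0.5626
Aggregate via t-conorm [a + b − a·b]: 0.5837

0.584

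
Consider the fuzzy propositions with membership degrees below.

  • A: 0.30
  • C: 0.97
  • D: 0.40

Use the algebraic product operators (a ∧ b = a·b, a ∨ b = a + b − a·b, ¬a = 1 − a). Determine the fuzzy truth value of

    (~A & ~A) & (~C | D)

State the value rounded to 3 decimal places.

0.205

~A = 1 − 0.3000 = 0.7000
~A = 1 − 0.3000 = 0.7000
~A & ~A = a·b on (0.7000, 0.7000) = 0.4900
~C = 1 − 0.9700 = 0.0300
~C | D = a + b − a·b on (0.0300, 0.4000) = 0.4180
(~A & ~A) & (~C | D) = a·b on (0.4900, 0.4180) = 0.2048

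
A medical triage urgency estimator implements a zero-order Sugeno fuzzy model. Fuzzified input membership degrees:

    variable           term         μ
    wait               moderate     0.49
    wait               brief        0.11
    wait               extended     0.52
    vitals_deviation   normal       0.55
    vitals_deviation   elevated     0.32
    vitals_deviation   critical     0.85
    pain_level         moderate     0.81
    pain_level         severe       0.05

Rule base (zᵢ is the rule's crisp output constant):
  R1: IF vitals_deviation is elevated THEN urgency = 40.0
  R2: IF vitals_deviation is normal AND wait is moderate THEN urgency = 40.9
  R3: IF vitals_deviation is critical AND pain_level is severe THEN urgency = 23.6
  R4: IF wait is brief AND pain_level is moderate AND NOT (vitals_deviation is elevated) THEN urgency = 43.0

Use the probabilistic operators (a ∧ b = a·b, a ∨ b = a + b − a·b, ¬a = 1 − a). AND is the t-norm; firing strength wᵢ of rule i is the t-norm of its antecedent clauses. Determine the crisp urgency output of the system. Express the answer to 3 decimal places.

R1 (z=40.0): elevated=0.32 → w = 0.3200
R2 (z=40.9): normal=0.55, moderate=0.49; AND[a·b] → w = 0.2695
R3 (z=23.6): critical=0.85, severe=0.05; AND[a·b] → w = 0.0425
R4 (z=43.0): brief=0.11, moderate=0.81, ¬elevated=1−0.32=0.68; AND[a·b] → w = 0.0606
Weighted average = (0.3200·40.0 + 0.2695·40.9 + 0.0425·23.6 + 0.0606·43.0) / (0.3200 + 0.2695 + 0.0425 + 0.0606)
  = 27.4308 / 0.6926 = 39.606

39.606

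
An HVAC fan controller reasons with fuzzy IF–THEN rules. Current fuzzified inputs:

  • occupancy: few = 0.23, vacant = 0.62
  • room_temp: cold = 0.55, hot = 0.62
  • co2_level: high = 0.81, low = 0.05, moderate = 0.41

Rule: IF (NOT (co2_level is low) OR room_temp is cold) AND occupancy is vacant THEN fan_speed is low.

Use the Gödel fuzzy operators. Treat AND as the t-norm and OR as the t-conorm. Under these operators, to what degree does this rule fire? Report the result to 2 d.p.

0.62

firing strength: (¬low=1−0.05=0.95 OR cold=0.55) = 0.95; AND[min(a, b)] with vacant=0.62 → w = 0.62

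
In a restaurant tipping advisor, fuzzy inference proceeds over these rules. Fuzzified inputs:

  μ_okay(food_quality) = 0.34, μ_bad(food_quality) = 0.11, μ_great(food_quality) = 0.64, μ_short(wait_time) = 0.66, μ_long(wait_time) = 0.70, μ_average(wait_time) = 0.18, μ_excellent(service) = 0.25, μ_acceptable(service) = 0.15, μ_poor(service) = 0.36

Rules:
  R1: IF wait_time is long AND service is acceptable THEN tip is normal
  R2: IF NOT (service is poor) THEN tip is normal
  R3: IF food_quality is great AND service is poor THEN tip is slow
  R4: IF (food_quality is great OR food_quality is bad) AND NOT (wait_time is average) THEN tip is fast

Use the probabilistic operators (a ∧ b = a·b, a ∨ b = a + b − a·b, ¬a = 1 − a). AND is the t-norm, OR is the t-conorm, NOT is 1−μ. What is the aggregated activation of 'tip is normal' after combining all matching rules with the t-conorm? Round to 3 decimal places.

0.678

R1: long=0.70, acceptable=0.15; AND[a·b] → w = 0.1050
R2: ¬poor=1−0.36=0.64 → w = 0.6400
R3: great=0.64, poor=0.36; AND[a·b] → w = 0.2304
R4: (great=0.64 OR bad=0.11) = 0.6796; AND[a·b] with ¬average=1−0.18=0.82 → w = 0.5573
Rules with consequent 'normal': {R1, R2} → strengths 0.1050, 0.6400
Aggregate via t-conorm [a + b − a·b]: 0.6778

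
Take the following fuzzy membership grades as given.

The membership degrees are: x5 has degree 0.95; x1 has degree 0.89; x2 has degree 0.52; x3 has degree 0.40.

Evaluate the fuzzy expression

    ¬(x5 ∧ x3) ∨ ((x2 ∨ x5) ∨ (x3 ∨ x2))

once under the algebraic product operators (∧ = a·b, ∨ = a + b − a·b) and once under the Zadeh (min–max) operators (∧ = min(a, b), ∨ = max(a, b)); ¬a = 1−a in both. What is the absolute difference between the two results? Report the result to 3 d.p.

0.047

Under algebraic product:
  x5 ∧ x3 = a·b on (0.9500, 0.4000) = 0.3800
  ¬(x5 ∧ x3) = 1 − 0.3800 = 0.6200
  x2 ∨ x5 = a + b − a·b on (0.5200, 0.9500) = 0.9760
  x3 ∨ x2 = a + b − a·b on (0.4000, 0.5200) = 0.7120
  (x2 ∨ x5) ∨ (x3 ∨ x2) = a + b − a·b on (0.9760, 0.7120) = 0.9931
  ¬(x5 ∧ x3) ∨ ((x2 ∨ x5) ∨ (x3 ∨ x2)) = a + b − a·b on (0.6200, 0.9931) = 0.9974
  → value = 0.9974
Under Zadeh (min–max):
  x5 ∧ x3 = min(a, b) on (0.95, 0.40) = 0.40
  ¬(x5 ∧ x3) = 1 − 0.40 = 0.60
  x2 ∨ x5 = max(a, b) on (0.52, 0.95) = 0.95
  x3 ∨ x2 = max(a, b) on (0.40, 0.52) = 0.52
  (x2 ∨ x5) ∨ (x3 ∨ x2) = max(a, b) on (0.95, 0.52) = 0.95
  ¬(x5 ∧ x3) ∨ ((x2 ∨ x5) ∨ (x3 ∨ x2)) = max(a, b) on (0.60, 0.95) = 0.95
  → value = 0.9500
|0.9974 − 0.9500| = 0.047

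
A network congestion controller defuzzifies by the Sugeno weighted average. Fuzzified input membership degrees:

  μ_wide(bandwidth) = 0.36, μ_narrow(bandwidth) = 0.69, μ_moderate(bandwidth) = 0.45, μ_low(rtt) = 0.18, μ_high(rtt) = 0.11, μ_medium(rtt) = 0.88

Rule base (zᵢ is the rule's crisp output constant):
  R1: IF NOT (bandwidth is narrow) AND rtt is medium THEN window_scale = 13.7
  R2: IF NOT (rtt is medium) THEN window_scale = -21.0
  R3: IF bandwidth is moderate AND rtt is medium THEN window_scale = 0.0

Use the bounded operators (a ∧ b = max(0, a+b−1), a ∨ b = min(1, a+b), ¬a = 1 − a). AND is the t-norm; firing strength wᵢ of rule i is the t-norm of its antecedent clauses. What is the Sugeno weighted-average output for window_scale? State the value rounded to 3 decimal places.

0.130

R1 (z=13.7): ¬narrow=1−0.69=0.31, medium=0.88; AND[max(0, a+b−1)] → w = 0.19
R2 (z=-21.0): ¬medium=1−0.88=0.12 → w = 0.12
R3 (z=0.0): moderate=0.45, medium=0.88; AND[max(0, a+b−1)] → w = 0.33
Weighted average = (0.19·13.7 + 0.12·-21.0 + 0.33·0.0) / (0.19 + 0.12 + 0.33)
  = 0.0830 / 0.6400 = 0.130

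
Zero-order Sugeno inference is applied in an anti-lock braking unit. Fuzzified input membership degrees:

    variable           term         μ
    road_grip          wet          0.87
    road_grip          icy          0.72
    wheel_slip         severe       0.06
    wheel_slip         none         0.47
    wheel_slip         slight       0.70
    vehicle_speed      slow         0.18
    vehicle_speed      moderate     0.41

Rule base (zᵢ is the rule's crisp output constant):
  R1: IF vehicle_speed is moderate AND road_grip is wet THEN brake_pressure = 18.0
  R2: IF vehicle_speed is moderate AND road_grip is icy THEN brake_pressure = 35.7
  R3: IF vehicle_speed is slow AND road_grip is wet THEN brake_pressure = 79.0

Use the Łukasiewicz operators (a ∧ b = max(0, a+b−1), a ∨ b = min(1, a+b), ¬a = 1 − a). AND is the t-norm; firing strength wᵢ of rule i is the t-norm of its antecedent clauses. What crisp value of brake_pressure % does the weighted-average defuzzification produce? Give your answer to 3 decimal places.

R1 (z=18.0): moderate=0.41, wet=0.87; AND[max(0, a+b−1)] → w = 0.28
R2 (z=35.7): moderate=0.41, icy=0.72; AND[max(0, a+b−1)] → w = 0.13
R3 (z=79.0): slow=0.18, wet=0.87; AND[max(0, a+b−1)] → w = 0.05
Weighted average = (0.28·18.0 + 0.13·35.7 + 0.05·79.0) / (0.28 + 0.13 + 0.05)
  = 13.6310 / 0.4600 = 29.633

29.633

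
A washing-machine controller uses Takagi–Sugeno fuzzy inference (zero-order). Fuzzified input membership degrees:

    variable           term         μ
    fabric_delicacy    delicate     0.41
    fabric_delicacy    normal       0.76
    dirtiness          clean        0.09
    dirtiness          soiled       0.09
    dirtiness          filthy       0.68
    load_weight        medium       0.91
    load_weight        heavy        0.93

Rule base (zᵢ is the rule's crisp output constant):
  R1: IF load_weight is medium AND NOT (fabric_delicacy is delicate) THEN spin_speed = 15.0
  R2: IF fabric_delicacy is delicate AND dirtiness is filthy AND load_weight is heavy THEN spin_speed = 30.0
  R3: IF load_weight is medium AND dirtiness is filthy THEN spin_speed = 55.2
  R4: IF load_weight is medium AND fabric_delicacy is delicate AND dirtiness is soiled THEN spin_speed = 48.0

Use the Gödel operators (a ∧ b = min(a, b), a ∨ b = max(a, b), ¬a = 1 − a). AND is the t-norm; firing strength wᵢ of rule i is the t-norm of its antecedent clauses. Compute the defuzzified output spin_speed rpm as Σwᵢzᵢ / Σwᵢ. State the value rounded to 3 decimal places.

R1 (z=15.0): medium=0.91, ¬delicate=1−0.41=0.59; AND[min(a, b)] → w = 0.59
R2 (z=30.0): delicate=0.41, filthy=0.68, heavy=0.93; AND[min(a, b)] → w = 0.41
R3 (z=55.2): medium=0.91, filthy=0.68; AND[min(a, b)] → w = 0.68
R4 (z=48.0): medium=0.91, delicate=0.41, soiled=0.09; AND[min(a, b)] → w = 0.09
Weighted average = (0.59·15.0 + 0.41·30.0 + 0.68·55.2 + 0.09·48.0) / (0.59 + 0.41 + 0.68 + 0.09)
  = 63.0060 / 1.7700 = 35.597

35.597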